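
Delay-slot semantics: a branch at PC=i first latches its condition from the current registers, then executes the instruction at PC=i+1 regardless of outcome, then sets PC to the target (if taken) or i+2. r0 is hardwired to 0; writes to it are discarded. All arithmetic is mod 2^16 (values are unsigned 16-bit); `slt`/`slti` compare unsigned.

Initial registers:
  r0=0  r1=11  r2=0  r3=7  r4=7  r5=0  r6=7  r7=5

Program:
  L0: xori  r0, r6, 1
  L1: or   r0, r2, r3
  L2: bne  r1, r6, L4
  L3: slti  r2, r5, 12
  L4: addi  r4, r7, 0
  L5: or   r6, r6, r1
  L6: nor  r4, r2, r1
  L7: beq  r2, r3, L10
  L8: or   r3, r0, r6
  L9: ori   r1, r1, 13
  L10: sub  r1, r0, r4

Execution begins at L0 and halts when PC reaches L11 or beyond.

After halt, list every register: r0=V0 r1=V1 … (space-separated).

r0=0 r1=12 r2=1 r3=15 r4=65524 r5=0 r6=15 r7=5

[0] xori  r0, r6, 1  →  {r0:0, r1:11, r2:0, r3:7, r4:7, r5:0, r6:7, r7:5}
[1] or   r0, r2, r3  →  {r0:0, r1:11, r2:0, r3:7, r4:7, r5:0, r6:7, r7:5}
[2] bne  r1, r6, L4  →  {r0:0, r1:11, r2:0, r3:7, r4:7, r5:0, r6:7, r7:5}  ⟨branch taken⟩
[3] slti  r2, r5, 12  →  {r0:0, r1:11, r2:1, r3:7, r4:7, r5:0, r6:7, r7:5}
[4] addi  r4, r7, 0  →  {r0:0, r1:11, r2:1, r3:7, r4:5, r5:0, r6:7, r7:5}
[5] or   r6, r6, r1  →  {r0:0, r1:11, r2:1, r3:7, r4:5, r5:0, r6:15, r7:5}
[6] nor  r4, r2, r1  →  {r0:0, r1:11, r2:1, r3:7, r4:65524, r5:0, r6:15, r7:5}
[7] beq  r2, r3, L10  →  {r0:0, r1:11, r2:1, r3:7, r4:65524, r5:0, r6:15, r7:5}  ⟨branch fallthrough⟩
[8] or   r3, r0, r6  →  {r0:0, r1:11, r2:1, r3:15, r4:65524, r5:0, r6:15, r7:5}
[9] ori   r1, r1, 13  →  {r0:0, r1:15, r2:1, r3:15, r4:65524, r5:0, r6:15, r7:5}
[10] sub  r1, r0, r4  →  {r0:0, r1:12, r2:1, r3:15, r4:65524, r5:0, r6:15, r7:5}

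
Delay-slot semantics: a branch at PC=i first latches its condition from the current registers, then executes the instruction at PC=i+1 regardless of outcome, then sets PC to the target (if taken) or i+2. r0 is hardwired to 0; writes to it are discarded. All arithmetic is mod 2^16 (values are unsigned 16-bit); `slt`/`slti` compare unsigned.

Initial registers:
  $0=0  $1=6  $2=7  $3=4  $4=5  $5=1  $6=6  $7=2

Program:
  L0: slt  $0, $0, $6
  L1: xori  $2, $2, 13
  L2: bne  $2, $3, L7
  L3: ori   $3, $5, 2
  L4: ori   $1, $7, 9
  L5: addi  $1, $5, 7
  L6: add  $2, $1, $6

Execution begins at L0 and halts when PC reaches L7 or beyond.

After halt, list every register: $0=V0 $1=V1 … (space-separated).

$0=0 $1=6 $2=10 $3=3 $4=5 $5=1 $6=6 $7=2

[0] slt  $0, $0, $6  →  {$0:0, $1:6, $2:7, $3:4, $4:5, $5:1, $6:6, $7:2}
[1] xori  $2, $2, 13  →  {$0:0, $1:6, $2:10, $3:4, $4:5, $5:1, $6:6, $7:2}
[2] bne  $2, $3, L7  →  {$0:0, $1:6, $2:10, $3:4, $4:5, $5:1, $6:6, $7:2}  ⟨branch taken⟩
[3] ori   $3, $5, 2  →  {$0:0, $1:6, $2:10, $3:3, $4:5, $5:1, $6:6, $7:2}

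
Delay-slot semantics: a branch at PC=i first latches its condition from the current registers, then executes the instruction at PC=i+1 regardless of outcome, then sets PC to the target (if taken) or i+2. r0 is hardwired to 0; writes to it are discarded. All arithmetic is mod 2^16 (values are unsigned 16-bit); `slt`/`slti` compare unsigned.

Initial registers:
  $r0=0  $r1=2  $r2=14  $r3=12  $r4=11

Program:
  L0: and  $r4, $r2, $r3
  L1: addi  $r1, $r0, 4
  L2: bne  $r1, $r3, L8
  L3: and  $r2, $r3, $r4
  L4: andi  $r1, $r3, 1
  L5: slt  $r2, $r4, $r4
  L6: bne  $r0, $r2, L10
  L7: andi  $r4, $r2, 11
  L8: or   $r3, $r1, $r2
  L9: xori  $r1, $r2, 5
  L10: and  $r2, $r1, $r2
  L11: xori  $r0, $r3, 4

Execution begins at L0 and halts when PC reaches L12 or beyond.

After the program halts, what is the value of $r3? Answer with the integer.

12

[0] and  $r4, $r2, $r3  →  {$r0:0, $r1:2, $r2:14, $r3:12, $r4:12}
[1] addi  $r1, $r0, 4  →  {$r0:0, $r1:4, $r2:14, $r3:12, $r4:12}
[2] bne  $r1, $r3, L8  →  {$r0:0, $r1:4, $r2:14, $r3:12, $r4:12}  ⟨branch taken⟩
[3] and  $r2, $r3, $r4  →  {$r0:0, $r1:4, $r2:12, $r3:12, $r4:12}
[8] or   $r3, $r1, $r2  →  {$r0:0, $r1:4, $r2:12, $r3:12, $r4:12}
[9] xori  $r1, $r2, 5  →  {$r0:0, $r1:9, $r2:12, $r3:12, $r4:12}
[10] and  $r2, $r1, $r2  →  {$r0:0, $r1:9, $r2:8, $r3:12, $r4:12}
[11] xori  $r0, $r3, 4  →  {$r0:0, $r1:9, $r2:8, $r3:12, $r4:12}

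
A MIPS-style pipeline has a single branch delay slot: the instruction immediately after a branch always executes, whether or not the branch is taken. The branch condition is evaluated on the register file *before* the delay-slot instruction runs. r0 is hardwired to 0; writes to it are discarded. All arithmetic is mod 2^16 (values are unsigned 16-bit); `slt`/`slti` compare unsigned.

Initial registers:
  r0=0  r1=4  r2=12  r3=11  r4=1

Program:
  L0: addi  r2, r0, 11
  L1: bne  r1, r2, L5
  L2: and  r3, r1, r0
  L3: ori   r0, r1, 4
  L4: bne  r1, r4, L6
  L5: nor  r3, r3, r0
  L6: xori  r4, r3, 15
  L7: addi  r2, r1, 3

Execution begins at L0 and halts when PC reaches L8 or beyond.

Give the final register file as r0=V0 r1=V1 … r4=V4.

  step pc=0: addi  r2, r0, 11  regs=(0,4,11,11,1)
  step pc=1: bne  r1, r2, L5  cond=T  regs=(0,4,11,11,1)
  step pc=2: and  r3, r1, r0  regs=(0,4,11,0,1)
  step pc=5: nor  r3, r3, r0  regs=(0,4,11,65535,1)
  step pc=6: xori  r4, r3, 15  regs=(0,4,11,65535,65520)
  step pc=7: addi  r2, r1, 3  regs=(0,4,7,65535,65520)

r0=0 r1=4 r2=7 r3=65535 r4=65520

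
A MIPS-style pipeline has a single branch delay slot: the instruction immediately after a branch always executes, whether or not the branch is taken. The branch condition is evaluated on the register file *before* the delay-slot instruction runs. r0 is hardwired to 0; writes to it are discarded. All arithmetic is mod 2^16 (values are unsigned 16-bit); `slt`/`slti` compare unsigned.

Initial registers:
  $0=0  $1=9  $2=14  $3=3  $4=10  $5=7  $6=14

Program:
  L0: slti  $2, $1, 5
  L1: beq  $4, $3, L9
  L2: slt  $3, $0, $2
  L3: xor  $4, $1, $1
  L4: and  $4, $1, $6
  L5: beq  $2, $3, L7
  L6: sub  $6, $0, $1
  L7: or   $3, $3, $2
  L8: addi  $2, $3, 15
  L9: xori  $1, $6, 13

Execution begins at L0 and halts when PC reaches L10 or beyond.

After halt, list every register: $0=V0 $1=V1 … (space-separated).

$0=0 $1=65530 $2=15 $3=0 $4=8 $5=7 $6=65527

#0 slti  $2, $1, 5 ; 0/9/0/3/10/7/14
#1 beq  $4, $3, L9 ; 0/9/0/3/10/7/14 ; →fallthru
#2 slt  $3, $0, $2 ; 0/9/0/0/10/7/14
#3 xor  $4, $1, $1 ; 0/9/0/0/0/7/14
#4 and  $4, $1, $6 ; 0/9/0/0/8/7/14
#5 beq  $2, $3, L7 ; 0/9/0/0/8/7/14 ; →target
#6 sub  $6, $0, $1 ; 0/9/0/0/8/7/65527
#7 or   $3, $3, $2 ; 0/9/0/0/8/7/65527
#8 addi  $2, $3, 15 ; 0/9/15/0/8/7/65527
#9 xori  $1, $6, 13 ; 0/65530/15/0/8/7/65527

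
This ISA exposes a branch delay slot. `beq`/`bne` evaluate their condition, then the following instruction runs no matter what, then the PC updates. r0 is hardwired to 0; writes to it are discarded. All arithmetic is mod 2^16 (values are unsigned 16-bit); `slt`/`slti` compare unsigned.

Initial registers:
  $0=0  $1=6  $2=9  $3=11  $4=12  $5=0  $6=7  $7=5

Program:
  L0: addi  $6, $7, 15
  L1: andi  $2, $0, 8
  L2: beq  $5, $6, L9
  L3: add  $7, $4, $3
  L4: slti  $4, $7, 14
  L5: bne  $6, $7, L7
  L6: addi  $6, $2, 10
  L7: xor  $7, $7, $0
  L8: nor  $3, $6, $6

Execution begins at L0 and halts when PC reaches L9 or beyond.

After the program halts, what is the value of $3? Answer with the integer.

65525

  step pc=0: addi  $6, $7, 15  regs=(0,6,9,11,12,0,20,5)
  step pc=1: andi  $2, $0, 8  regs=(0,6,0,11,12,0,20,5)
  step pc=2: beq  $5, $6, L9  cond=F  regs=(0,6,0,11,12,0,20,5)
  step pc=3: add  $7, $4, $3  regs=(0,6,0,11,12,0,20,23)
  step pc=4: slti  $4, $7, 14  regs=(0,6,0,11,0,0,20,23)
  step pc=5: bne  $6, $7, L7  cond=T  regs=(0,6,0,11,0,0,20,23)
  step pc=6: addi  $6, $2, 10  regs=(0,6,0,11,0,0,10,23)
  step pc=7: xor  $7, $7, $0  regs=(0,6,0,11,0,0,10,23)
  step pc=8: nor  $3, $6, $6  regs=(0,6,0,65525,0,0,10,23)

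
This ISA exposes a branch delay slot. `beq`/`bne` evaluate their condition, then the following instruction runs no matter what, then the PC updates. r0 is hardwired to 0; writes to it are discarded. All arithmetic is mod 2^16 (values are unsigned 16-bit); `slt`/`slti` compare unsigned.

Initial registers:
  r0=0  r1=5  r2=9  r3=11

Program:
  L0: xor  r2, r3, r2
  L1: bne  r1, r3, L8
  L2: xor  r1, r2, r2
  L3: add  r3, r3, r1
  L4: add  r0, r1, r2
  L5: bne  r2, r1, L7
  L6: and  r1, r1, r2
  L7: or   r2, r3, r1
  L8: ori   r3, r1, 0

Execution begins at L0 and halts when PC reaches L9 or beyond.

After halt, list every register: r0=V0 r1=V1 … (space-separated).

[0] xor  r2, r3, r2  →  {r0:0, r1:5, r2:2, r3:11}
[1] bne  r1, r3, L8  →  {r0:0, r1:5, r2:2, r3:11}  ⟨branch taken⟩
[2] xor  r1, r2, r2  →  {r0:0, r1:0, r2:2, r3:11}
[8] ori   r3, r1, 0  →  {r0:0, r1:0, r2:2, r3:0}

r0=0 r1=0 r2=2 r3=0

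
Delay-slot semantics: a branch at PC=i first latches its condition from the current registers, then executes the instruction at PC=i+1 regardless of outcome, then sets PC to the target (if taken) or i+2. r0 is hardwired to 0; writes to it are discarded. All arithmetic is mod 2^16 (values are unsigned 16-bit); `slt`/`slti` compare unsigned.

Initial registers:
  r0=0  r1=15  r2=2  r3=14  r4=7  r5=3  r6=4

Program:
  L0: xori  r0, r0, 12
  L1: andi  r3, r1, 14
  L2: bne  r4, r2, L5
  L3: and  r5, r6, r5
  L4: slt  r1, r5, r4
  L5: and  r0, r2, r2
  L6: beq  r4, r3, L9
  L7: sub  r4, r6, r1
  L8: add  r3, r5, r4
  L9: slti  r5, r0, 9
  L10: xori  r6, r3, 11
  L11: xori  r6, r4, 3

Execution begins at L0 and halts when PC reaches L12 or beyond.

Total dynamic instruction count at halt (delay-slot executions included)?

11

  step pc=0: xori  r0, r0, 12  regs=(0,15,2,14,7,3,4)
  step pc=1: andi  r3, r1, 14  regs=(0,15,2,14,7,3,4)
  step pc=2: bne  r4, r2, L5  cond=T  regs=(0,15,2,14,7,3,4)
  step pc=3: and  r5, r6, r5  regs=(0,15,2,14,7,0,4)
  step pc=5: and  r0, r2, r2  regs=(0,15,2,14,7,0,4)
  step pc=6: beq  r4, r3, L9  cond=F  regs=(0,15,2,14,7,0,4)
  step pc=7: sub  r4, r6, r1  regs=(0,15,2,14,65525,0,4)
  step pc=8: add  r3, r5, r4  regs=(0,15,2,65525,65525,0,4)
  step pc=9: slti  r5, r0, 9  regs=(0,15,2,65525,65525,1,4)
  step pc=10: xori  r6, r3, 11  regs=(0,15,2,65525,65525,1,65534)
  step pc=11: xori  r6, r4, 3  regs=(0,15,2,65525,65525,1,65526)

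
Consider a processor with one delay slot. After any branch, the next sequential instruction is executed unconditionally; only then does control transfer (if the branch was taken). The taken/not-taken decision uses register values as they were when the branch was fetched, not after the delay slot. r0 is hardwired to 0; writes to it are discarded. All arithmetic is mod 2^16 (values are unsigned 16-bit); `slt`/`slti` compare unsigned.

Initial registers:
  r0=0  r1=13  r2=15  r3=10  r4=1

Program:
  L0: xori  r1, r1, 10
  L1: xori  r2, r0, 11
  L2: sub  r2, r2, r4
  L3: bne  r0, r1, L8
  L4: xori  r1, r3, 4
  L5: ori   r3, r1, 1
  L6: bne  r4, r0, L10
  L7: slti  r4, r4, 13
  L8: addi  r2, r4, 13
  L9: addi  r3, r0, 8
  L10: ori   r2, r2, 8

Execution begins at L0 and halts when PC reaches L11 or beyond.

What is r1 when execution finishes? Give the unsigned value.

14

PC=0  xori  r1, r1, 10       | r0=0 r1=7 r2=15 r3=10 r4=1
PC=1  xori  r2, r0, 11       | r0=0 r1=7 r2=11 r3=10 r4=1
PC=2  sub  r2, r2, r4        | r0=0 r1=7 r2=10 r3=10 r4=1
PC=3  bne  r0, r1, L8        | r0=0 r1=7 r2=10 r3=10 r4=1  [TAKEN]
PC=4  xori  r1, r3, 4        | r0=0 r1=14 r2=10 r3=10 r4=1
PC=8  addi  r2, r4, 13       | r0=0 r1=14 r2=14 r3=10 r4=1
PC=9  addi  r3, r0, 8        | r0=0 r1=14 r2=14 r3=8 r4=1
PC=10 ori   r2, r2, 8        | r0=0 r1=14 r2=14 r3=8 r4=1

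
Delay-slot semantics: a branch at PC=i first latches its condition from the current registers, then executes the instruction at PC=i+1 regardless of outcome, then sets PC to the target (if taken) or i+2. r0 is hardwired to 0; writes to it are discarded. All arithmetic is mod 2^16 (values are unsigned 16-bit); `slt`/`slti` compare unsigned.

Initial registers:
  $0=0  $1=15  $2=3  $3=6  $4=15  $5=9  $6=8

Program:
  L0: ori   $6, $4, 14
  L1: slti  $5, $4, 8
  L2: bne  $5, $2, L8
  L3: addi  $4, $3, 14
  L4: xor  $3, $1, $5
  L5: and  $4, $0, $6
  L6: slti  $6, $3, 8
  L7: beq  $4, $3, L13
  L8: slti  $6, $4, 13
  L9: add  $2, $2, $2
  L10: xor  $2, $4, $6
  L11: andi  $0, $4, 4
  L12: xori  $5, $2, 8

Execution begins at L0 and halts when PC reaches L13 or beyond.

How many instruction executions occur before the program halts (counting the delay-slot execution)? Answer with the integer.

9

#0 ori   $6, $4, 14 ; 0/15/3/6/15/9/15
#1 slti  $5, $4, 8 ; 0/15/3/6/15/0/15
#2 bne  $5, $2, L8 ; 0/15/3/6/15/0/15 ; →target
#3 addi  $4, $3, 14 ; 0/15/3/6/20/0/15
#8 slti  $6, $4, 13 ; 0/15/3/6/20/0/0
#9 add  $2, $2, $2 ; 0/15/6/6/20/0/0
#10 xor  $2, $4, $6 ; 0/15/20/6/20/0/0
#11 andi  $0, $4, 4 ; 0/15/20/6/20/0/0
#12 xori  $5, $2, 8 ; 0/15/20/6/20/28/0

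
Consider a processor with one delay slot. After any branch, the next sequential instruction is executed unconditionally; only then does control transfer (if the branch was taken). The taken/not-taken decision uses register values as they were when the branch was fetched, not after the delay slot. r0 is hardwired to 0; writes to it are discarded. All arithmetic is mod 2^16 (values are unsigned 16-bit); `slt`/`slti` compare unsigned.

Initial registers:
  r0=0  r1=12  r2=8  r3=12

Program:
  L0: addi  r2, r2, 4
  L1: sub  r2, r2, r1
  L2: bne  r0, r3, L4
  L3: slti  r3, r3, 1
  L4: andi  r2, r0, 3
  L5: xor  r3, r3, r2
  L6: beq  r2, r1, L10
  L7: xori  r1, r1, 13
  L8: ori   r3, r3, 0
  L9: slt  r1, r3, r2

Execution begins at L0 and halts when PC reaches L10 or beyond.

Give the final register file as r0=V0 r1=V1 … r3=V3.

  step pc=0: addi  r2, r2, 4  regs=(0,12,12,12)
  step pc=1: sub  r2, r2, r1  regs=(0,12,0,12)
  step pc=2: bne  r0, r3, L4  cond=T  regs=(0,12,0,12)
  step pc=3: slti  r3, r3, 1  regs=(0,12,0,0)
  step pc=4: andi  r2, r0, 3  regs=(0,12,0,0)
  step pc=5: xor  r3, r3, r2  regs=(0,12,0,0)
  step pc=6: beq  r2, r1, L10  cond=F  regs=(0,12,0,0)
  step pc=7: xori  r1, r1, 13  regs=(0,1,0,0)
  step pc=8: ori   r3, r3, 0  regs=(0,1,0,0)
  step pc=9: slt  r1, r3, r2  regs=(0,0,0,0)

r0=0 r1=0 r2=0 r3=0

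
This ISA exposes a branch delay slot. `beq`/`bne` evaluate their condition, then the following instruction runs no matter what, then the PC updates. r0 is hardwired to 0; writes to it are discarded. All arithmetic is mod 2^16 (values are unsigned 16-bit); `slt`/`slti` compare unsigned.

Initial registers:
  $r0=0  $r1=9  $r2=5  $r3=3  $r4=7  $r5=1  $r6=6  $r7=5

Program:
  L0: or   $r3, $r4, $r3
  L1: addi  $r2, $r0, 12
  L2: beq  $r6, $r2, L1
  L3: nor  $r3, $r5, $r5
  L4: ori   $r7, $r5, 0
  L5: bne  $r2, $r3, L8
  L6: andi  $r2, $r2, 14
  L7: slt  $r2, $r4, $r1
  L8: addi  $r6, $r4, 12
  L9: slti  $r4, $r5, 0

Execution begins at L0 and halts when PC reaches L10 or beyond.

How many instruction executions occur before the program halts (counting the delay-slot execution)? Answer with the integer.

9

#0 or   $r3, $r4, $r3 ; 0/9/5/7/7/1/6/5
#1 addi  $r2, $r0, 12 ; 0/9/12/7/7/1/6/5
#2 beq  $r6, $r2, L1 ; 0/9/12/7/7/1/6/5 ; →fallthru
#3 nor  $r3, $r5, $r5 ; 0/9/12/65534/7/1/6/5
#4 ori   $r7, $r5, 0 ; 0/9/12/65534/7/1/6/1
#5 bne  $r2, $r3, L8 ; 0/9/12/65534/7/1/6/1 ; →target
#6 andi  $r2, $r2, 14 ; 0/9/12/65534/7/1/6/1
#8 addi  $r6, $r4, 12 ; 0/9/12/65534/7/1/19/1
#9 slti  $r4, $r5, 0 ; 0/9/12/65534/0/1/19/1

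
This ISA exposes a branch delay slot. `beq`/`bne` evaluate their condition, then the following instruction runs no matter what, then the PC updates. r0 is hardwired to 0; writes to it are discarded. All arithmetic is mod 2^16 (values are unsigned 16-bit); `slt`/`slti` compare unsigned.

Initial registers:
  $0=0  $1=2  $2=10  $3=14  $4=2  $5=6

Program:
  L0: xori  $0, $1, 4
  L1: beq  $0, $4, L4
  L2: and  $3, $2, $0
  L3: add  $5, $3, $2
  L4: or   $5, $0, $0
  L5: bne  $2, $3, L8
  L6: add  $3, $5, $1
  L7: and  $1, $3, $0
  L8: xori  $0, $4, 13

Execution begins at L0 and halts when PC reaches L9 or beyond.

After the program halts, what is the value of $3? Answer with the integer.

2

#0 xori  $0, $1, 4 ; 0/2/10/14/2/6
#1 beq  $0, $4, L4 ; 0/2/10/14/2/6 ; →fallthru
#2 and  $3, $2, $0 ; 0/2/10/0/2/6
#3 add  $5, $3, $2 ; 0/2/10/0/2/10
#4 or   $5, $0, $0 ; 0/2/10/0/2/0
#5 bne  $2, $3, L8 ; 0/2/10/0/2/0 ; →target
#6 add  $3, $5, $1 ; 0/2/10/2/2/0
#8 xori  $0, $4, 13 ; 0/2/10/2/2/0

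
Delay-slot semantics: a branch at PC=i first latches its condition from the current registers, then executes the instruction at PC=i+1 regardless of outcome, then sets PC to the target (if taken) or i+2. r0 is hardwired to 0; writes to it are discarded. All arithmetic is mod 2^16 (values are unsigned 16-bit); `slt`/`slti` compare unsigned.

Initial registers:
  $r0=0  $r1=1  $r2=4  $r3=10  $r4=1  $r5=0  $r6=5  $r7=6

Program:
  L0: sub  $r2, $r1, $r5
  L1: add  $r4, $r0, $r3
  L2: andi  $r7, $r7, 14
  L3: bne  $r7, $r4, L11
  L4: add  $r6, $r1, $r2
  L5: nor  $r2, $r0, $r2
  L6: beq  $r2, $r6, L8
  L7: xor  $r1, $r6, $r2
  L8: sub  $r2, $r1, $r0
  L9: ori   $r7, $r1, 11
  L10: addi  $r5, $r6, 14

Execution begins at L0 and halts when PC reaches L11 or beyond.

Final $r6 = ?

PC=0  sub  $r2, $r1, $r5     | $r0=0 $r1=1 $r2=1 $r3=10 $r4=1 $r5=0 $r6=5 $r7=6
PC=1  add  $r4, $r0, $r3     | $r0=0 $r1=1 $r2=1 $r3=10 $r4=10 $r5=0 $r6=5 $r7=6
PC=2  andi  $r7, $r7, 14     | $r0=0 $r1=1 $r2=1 $r3=10 $r4=10 $r5=0 $r6=5 $r7=6
PC=3  bne  $r7, $r4, L11     | $r0=0 $r1=1 $r2=1 $r3=10 $r4=10 $r5=0 $r6=5 $r7=6  [TAKEN]
PC=4  add  $r6, $r1, $r2     | $r0=0 $r1=1 $r2=1 $r3=10 $r4=10 $r5=0 $r6=2 $r7=6

2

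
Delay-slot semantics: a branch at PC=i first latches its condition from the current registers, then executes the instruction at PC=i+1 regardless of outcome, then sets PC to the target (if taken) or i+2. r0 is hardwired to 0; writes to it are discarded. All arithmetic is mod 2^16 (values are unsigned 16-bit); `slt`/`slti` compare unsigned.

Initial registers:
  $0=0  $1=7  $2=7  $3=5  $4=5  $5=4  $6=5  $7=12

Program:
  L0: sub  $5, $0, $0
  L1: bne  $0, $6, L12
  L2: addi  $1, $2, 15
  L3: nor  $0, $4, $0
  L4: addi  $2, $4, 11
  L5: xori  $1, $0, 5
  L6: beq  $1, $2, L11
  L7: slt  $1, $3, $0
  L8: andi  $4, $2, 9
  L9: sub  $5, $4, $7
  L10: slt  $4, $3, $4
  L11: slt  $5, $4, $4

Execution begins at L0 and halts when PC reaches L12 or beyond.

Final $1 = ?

#0 sub  $5, $0, $0 ; 0/7/7/5/5/0/5/12
#1 bne  $0, $6, L12 ; 0/7/7/5/5/0/5/12 ; →target
#2 addi  $1, $2, 15 ; 0/22/7/5/5/0/5/12

22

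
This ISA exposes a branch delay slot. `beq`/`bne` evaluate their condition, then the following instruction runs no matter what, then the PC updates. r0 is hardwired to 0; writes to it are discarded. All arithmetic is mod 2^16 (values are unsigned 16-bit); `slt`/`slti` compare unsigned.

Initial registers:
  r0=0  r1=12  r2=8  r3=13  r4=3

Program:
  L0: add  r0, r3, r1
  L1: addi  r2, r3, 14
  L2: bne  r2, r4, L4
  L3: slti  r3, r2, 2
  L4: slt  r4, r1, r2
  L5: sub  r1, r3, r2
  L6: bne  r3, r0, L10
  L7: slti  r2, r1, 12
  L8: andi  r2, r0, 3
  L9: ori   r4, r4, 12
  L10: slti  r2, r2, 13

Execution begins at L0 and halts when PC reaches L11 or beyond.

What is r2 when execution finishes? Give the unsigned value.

[0] add  r0, r3, r1  →  {r0:0, r1:12, r2:8, r3:13, r4:3}
[1] addi  r2, r3, 14  →  {r0:0, r1:12, r2:27, r3:13, r4:3}
[2] bne  r2, r4, L4  →  {r0:0, r1:12, r2:27, r3:13, r4:3}  ⟨branch taken⟩
[3] slti  r3, r2, 2  →  {r0:0, r1:12, r2:27, r3:0, r4:3}
[4] slt  r4, r1, r2  →  {r0:0, r1:12, r2:27, r3:0, r4:1}
[5] sub  r1, r3, r2  →  {r0:0, r1:65509, r2:27, r3:0, r4:1}
[6] bne  r3, r0, L10  →  {r0:0, r1:65509, r2:27, r3:0, r4:1}  ⟨branch fallthrough⟩
[7] slti  r2, r1, 12  →  {r0:0, r1:65509, r2:0, r3:0, r4:1}
[8] andi  r2, r0, 3  →  {r0:0, r1:65509, r2:0, r3:0, r4:1}
[9] ori   r4, r4, 12  →  {r0:0, r1:65509, r2:0, r3:0, r4:13}
[10] slti  r2, r2, 13  →  {r0:0, r1:65509, r2:1, r3:0, r4:13}

1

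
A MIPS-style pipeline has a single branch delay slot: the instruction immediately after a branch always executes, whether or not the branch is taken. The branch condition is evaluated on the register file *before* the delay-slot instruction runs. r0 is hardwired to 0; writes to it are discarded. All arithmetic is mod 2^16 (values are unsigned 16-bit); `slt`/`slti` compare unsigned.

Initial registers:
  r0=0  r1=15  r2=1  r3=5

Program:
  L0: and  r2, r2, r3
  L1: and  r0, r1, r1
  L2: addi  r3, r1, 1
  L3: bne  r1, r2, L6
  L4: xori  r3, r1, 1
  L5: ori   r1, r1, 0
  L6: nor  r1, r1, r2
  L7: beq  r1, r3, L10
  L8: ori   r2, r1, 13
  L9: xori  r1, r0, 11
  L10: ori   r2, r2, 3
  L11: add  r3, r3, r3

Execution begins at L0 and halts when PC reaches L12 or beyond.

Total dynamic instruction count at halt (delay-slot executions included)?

11

PC=0  and  r2, r2, r3        | r0=0 r1=15 r2=1 r3=5
PC=1  and  r0, r1, r1        | r0=0 r1=15 r2=1 r3=5
PC=2  addi  r3, r1, 1        | r0=0 r1=15 r2=1 r3=16
PC=3  bne  r1, r2, L6        | r0=0 r1=15 r2=1 r3=16  [TAKEN]
PC=4  xori  r3, r1, 1        | r0=0 r1=15 r2=1 r3=14
PC=6  nor  r1, r1, r2        | r0=0 r1=65520 r2=1 r3=14
PC=7  beq  r1, r3, L10       | r0=0 r1=65520 r2=1 r3=14  [not taken]
PC=8  ori   r2, r1, 13       | r0=0 r1=65520 r2=65533 r3=14
PC=9  xori  r1, r0, 11       | r0=0 r1=11 r2=65533 r3=14
PC=10 ori   r2, r2, 3        | r0=0 r1=11 r2=65535 r3=14
PC=11 add  r3, r3, r3        | r0=0 r1=11 r2=65535 r3=28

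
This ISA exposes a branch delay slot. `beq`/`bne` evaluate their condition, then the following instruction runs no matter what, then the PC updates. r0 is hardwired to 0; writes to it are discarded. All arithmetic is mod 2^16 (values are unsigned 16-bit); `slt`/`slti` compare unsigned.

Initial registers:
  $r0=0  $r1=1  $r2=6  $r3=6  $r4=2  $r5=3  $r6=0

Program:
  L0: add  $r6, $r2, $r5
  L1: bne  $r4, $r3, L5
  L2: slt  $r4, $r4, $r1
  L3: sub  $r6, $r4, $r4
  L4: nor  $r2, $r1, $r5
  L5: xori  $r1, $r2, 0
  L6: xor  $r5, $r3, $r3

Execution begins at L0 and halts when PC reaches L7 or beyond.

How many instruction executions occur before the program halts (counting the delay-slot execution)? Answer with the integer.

5

#0 add  $r6, $r2, $r5 ; 0/1/6/6/2/3/9
#1 bne  $r4, $r3, L5 ; 0/1/6/6/2/3/9 ; →target
#2 slt  $r4, $r4, $r1 ; 0/1/6/6/0/3/9
#5 xori  $r1, $r2, 0 ; 0/6/6/6/0/3/9
#6 xor  $r5, $r3, $r3 ; 0/6/6/6/0/0/9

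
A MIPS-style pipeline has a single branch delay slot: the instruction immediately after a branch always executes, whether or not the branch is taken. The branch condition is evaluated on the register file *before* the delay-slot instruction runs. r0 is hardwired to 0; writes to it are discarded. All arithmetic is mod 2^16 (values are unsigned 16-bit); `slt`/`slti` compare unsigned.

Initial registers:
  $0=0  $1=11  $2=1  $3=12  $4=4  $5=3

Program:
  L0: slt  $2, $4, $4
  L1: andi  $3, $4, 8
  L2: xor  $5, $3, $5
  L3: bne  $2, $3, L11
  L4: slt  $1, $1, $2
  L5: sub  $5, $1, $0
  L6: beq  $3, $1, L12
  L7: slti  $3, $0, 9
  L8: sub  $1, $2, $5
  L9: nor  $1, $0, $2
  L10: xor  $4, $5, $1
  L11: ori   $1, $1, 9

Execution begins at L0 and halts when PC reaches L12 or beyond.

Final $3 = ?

1

#0 slt  $2, $4, $4 ; 0/11/0/12/4/3
#1 andi  $3, $4, 8 ; 0/11/0/0/4/3
#2 xor  $5, $3, $5 ; 0/11/0/0/4/3
#3 bne  $2, $3, L11 ; 0/11/0/0/4/3 ; →fallthru
#4 slt  $1, $1, $2 ; 0/0/0/0/4/3
#5 sub  $5, $1, $0 ; 0/0/0/0/4/0
#6 beq  $3, $1, L12 ; 0/0/0/0/4/0 ; →target
#7 slti  $3, $0, 9 ; 0/0/0/1/4/0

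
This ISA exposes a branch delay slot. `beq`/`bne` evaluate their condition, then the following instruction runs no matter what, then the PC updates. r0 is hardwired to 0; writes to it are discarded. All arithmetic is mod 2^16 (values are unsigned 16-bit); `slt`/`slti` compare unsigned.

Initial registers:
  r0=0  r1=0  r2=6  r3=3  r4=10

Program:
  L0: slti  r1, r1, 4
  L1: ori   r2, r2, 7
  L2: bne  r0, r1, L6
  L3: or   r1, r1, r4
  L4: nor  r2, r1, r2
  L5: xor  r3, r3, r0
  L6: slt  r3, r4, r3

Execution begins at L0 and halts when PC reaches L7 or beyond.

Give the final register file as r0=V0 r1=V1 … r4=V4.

  step pc=0: slti  r1, r1, 4  regs=(0,1,6,3,10)
  step pc=1: ori   r2, r2, 7  regs=(0,1,7,3,10)
  step pc=2: bne  r0, r1, L6  cond=T  regs=(0,1,7,3,10)
  step pc=3: or   r1, r1, r4  regs=(0,11,7,3,10)
  step pc=6: slt  r3, r4, r3  regs=(0,11,7,0,10)

r0=0 r1=11 r2=7 r3=0 r4=10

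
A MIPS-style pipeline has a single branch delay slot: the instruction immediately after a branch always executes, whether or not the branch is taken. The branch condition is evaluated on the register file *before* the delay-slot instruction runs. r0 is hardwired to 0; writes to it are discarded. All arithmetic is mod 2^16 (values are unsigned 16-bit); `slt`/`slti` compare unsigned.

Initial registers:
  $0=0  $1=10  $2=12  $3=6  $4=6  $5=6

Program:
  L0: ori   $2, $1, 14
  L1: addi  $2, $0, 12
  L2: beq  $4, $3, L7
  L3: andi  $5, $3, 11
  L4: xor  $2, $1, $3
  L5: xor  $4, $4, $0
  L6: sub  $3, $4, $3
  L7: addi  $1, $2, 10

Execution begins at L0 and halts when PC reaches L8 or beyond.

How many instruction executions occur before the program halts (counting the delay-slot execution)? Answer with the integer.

5

[0] ori   $2, $1, 14  →  {$0:0, $1:10, $2:14, $3:6, $4:6, $5:6}
[1] addi  $2, $0, 12  →  {$0:0, $1:10, $2:12, $3:6, $4:6, $5:6}
[2] beq  $4, $3, L7  →  {$0:0, $1:10, $2:12, $3:6, $4:6, $5:6}  ⟨branch taken⟩
[3] andi  $5, $3, 11  →  {$0:0, $1:10, $2:12, $3:6, $4:6, $5:2}
[7] addi  $1, $2, 10  →  {$0:0, $1:22, $2:12, $3:6, $4:6, $5:2}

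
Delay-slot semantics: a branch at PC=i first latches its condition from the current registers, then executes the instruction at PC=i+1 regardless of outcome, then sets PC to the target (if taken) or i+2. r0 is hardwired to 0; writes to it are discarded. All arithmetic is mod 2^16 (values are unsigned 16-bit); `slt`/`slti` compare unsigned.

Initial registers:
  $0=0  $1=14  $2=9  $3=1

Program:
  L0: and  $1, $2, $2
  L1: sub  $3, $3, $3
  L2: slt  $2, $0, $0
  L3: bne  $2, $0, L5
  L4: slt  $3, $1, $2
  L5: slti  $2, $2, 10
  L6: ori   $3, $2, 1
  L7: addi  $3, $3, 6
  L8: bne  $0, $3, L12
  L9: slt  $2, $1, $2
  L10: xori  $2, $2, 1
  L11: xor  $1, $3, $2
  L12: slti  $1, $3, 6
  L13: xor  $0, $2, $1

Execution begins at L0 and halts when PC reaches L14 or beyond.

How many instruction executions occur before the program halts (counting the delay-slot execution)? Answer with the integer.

12

#0 and  $1, $2, $2 ; 0/9/9/1
#1 sub  $3, $3, $3 ; 0/9/9/0
#2 slt  $2, $0, $0 ; 0/9/0/0
#3 bne  $2, $0, L5 ; 0/9/0/0 ; →fallthru
#4 slt  $3, $1, $2 ; 0/9/0/0
#5 slti  $2, $2, 10 ; 0/9/1/0
#6 ori   $3, $2, 1 ; 0/9/1/1
#7 addi  $3, $3, 6 ; 0/9/1/7
#8 bne  $0, $3, L12 ; 0/9/1/7 ; →target
#9 slt  $2, $1, $2 ; 0/9/0/7
#12 slti  $1, $3, 6 ; 0/0/0/7
#13 xor  $0, $2, $1 ; 0/0/0/7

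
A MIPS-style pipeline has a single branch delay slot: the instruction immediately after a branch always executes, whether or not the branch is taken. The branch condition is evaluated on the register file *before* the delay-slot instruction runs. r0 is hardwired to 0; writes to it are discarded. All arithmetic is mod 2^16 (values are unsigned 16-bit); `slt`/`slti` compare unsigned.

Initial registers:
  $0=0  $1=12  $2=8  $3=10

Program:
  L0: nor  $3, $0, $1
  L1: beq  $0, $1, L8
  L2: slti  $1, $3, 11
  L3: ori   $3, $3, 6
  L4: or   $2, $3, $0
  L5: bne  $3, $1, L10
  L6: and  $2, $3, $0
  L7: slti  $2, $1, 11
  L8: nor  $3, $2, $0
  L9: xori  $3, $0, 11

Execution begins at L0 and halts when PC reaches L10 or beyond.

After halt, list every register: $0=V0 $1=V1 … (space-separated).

  step pc=0: nor  $3, $0, $1  regs=(0,12,8,65523)
  step pc=1: beq  $0, $1, L8  cond=F  regs=(0,12,8,65523)
  step pc=2: slti  $1, $3, 11  regs=(0,0,8,65523)
  step pc=3: ori   $3, $3, 6  regs=(0,0,8,65527)
  step pc=4: or   $2, $3, $0  regs=(0,0,65527,65527)
  step pc=5: bne  $3, $1, L10  cond=T  regs=(0,0,65527,65527)
  step pc=6: and  $2, $3, $0  regs=(0,0,0,65527)

$0=0 $1=0 $2=0 $3=65527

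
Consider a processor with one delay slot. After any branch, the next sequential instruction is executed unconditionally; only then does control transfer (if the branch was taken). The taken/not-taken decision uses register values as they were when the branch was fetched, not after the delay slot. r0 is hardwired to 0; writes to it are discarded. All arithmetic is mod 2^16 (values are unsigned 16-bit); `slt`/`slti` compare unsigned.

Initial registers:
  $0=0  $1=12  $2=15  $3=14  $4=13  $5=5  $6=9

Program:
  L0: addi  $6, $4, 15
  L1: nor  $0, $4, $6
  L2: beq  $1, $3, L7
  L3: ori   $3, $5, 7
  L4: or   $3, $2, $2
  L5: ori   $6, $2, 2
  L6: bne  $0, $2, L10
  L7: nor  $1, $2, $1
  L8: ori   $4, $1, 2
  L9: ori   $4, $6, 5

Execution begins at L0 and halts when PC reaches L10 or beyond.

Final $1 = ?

PC=0  addi  $6, $4, 15       | $0=0 $1=12 $2=15 $3=14 $4=13 $5=5 $6=28
PC=1  nor  $0, $4, $6        | $0=0 $1=12 $2=15 $3=14 $4=13 $5=5 $6=28
PC=2  beq  $1, $3, L7        | $0=0 $1=12 $2=15 $3=14 $4=13 $5=5 $6=28  [not taken]
PC=3  ori   $3, $5, 7        | $0=0 $1=12 $2=15 $3=7 $4=13 $5=5 $6=28
PC=4  or   $3, $2, $2        | $0=0 $1=12 $2=15 $3=15 $4=13 $5=5 $6=28
PC=5  ori   $6, $2, 2        | $0=0 $1=12 $2=15 $3=15 $4=13 $5=5 $6=15
PC=6  bne  $0, $2, L10       | $0=0 $1=12 $2=15 $3=15 $4=13 $5=5 $6=15  [TAKEN]
PC=7  nor  $1, $2, $1        | $0=0 $1=65520 $2=15 $3=15 $4=13 $5=5 $6=15

65520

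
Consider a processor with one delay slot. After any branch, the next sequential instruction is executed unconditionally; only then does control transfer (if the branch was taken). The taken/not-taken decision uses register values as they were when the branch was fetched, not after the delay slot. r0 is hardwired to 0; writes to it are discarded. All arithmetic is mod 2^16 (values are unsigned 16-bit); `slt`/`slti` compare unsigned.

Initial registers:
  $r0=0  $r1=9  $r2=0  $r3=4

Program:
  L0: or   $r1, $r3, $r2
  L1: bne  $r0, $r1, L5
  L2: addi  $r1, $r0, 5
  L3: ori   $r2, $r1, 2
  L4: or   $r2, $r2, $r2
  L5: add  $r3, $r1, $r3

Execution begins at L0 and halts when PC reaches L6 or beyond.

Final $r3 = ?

9

#0 or   $r1, $r3, $r2 ; 0/4/0/4
#1 bne  $r0, $r1, L5 ; 0/4/0/4 ; →target
#2 addi  $r1, $r0, 5 ; 0/5/0/4
#5 add  $r3, $r1, $r3 ; 0/5/0/9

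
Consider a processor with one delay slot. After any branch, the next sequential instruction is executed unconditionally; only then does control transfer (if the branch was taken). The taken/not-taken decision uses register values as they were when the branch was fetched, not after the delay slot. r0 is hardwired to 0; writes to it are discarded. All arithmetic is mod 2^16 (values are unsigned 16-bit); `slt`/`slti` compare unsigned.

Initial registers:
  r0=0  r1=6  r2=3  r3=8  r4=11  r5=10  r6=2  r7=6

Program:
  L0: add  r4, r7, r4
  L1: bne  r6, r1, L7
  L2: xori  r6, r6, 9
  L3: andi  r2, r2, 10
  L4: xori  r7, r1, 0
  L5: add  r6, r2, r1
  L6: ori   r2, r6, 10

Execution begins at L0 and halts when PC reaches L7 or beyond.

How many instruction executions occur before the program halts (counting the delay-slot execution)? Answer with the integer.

3

[0] add  r4, r7, r4  →  {r0:0, r1:6, r2:3, r3:8, r4:17, r5:10, r6:2, r7:6}
[1] bne  r6, r1, L7  →  {r0:0, r1:6, r2:3, r3:8, r4:17, r5:10, r6:2, r7:6}  ⟨branch taken⟩
[2] xori  r6, r6, 9  →  {r0:0, r1:6, r2:3, r3:8, r4:17, r5:10, r6:11, r7:6}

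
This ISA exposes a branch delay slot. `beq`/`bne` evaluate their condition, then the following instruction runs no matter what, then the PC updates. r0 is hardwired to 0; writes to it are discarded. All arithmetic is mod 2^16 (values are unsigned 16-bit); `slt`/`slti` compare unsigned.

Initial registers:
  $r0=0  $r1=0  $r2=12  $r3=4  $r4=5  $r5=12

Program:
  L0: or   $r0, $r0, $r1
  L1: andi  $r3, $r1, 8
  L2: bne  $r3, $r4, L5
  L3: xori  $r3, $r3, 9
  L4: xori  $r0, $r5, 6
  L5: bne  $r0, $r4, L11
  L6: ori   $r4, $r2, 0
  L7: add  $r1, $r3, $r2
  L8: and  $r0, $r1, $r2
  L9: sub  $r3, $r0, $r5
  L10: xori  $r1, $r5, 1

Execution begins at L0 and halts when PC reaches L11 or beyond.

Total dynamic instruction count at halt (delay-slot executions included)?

#0 or   $r0, $r0, $r1 ; 0/0/12/4/5/12
#1 andi  $r3, $r1, 8 ; 0/0/12/0/5/12
#2 bne  $r3, $r4, L5 ; 0/0/12/0/5/12 ; →target
#3 xori  $r3, $r3, 9 ; 0/0/12/9/5/12
#5 bne  $r0, $r4, L11 ; 0/0/12/9/5/12 ; →target
#6 ori   $r4, $r2, 0 ; 0/0/12/9/12/12

6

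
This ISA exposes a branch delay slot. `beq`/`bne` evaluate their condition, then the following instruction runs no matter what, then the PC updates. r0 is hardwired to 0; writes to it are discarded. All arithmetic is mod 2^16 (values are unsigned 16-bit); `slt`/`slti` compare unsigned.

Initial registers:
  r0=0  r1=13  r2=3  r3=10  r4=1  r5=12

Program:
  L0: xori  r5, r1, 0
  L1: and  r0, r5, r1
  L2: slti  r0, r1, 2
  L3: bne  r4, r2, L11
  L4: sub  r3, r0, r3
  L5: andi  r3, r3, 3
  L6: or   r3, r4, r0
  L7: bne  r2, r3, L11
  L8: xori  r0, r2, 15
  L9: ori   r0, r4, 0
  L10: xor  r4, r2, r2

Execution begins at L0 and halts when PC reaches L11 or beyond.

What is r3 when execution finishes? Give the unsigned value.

[0] xori  r5, r1, 0  →  {r0:0, r1:13, r2:3, r3:10, r4:1, r5:13}
[1] and  r0, r5, r1  →  {r0:0, r1:13, r2:3, r3:10, r4:1, r5:13}
[2] slti  r0, r1, 2  →  {r0:0, r1:13, r2:3, r3:10, r4:1, r5:13}
[3] bne  r4, r2, L11  →  {r0:0, r1:13, r2:3, r3:10, r4:1, r5:13}  ⟨branch taken⟩
[4] sub  r3, r0, r3  →  {r0:0, r1:13, r2:3, r3:65526, r4:1, r5:13}

65526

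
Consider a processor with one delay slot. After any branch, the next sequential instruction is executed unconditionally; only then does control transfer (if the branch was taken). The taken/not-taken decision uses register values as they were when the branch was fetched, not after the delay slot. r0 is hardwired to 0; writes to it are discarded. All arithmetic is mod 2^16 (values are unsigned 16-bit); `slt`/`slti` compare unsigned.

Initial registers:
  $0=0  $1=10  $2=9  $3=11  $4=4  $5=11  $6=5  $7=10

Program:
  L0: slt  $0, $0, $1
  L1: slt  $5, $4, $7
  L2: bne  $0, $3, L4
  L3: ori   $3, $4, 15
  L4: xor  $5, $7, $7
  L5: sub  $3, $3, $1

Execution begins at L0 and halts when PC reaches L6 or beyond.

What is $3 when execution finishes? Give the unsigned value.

PC=0  slt  $0, $0, $1        | $0=0 $1=10 $2=9 $3=11 $4=4 $5=11 $6=5 $7=10
PC=1  slt  $5, $4, $7        | $0=0 $1=10 $2=9 $3=11 $4=4 $5=1 $6=5 $7=10
PC=2  bne  $0, $3, L4        | $0=0 $1=10 $2=9 $3=11 $4=4 $5=1 $6=5 $7=10  [TAKEN]
PC=3  ori   $3, $4, 15       | $0=0 $1=10 $2=9 $3=15 $4=4 $5=1 $6=5 $7=10
PC=4  xor  $5, $7, $7        | $0=0 $1=10 $2=9 $3=15 $4=4 $5=0 $6=5 $7=10
PC=5  sub  $3, $3, $1        | $0=0 $1=10 $2=9 $3=5 $4=4 $5=0 $6=5 $7=10

5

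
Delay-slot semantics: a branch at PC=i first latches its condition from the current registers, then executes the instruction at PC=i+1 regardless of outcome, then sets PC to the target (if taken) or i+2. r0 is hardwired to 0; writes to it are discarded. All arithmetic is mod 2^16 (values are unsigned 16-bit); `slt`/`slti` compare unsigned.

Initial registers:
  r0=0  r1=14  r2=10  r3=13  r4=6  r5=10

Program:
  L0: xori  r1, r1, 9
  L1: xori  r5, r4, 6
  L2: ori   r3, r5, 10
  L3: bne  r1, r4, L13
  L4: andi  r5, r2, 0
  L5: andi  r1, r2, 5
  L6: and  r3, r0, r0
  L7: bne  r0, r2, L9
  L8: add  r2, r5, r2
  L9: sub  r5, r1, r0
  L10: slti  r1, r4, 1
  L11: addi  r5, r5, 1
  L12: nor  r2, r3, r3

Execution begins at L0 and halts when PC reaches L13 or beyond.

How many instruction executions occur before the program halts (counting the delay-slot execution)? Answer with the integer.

5

[0] xori  r1, r1, 9  →  {r0:0, r1:7, r2:10, r3:13, r4:6, r5:10}
[1] xori  r5, r4, 6  →  {r0:0, r1:7, r2:10, r3:13, r4:6, r5:0}
[2] ori   r3, r5, 10  →  {r0:0, r1:7, r2:10, r3:10, r4:6, r5:0}
[3] bne  r1, r4, L13  →  {r0:0, r1:7, r2:10, r3:10, r4:6, r5:0}  ⟨branch taken⟩
[4] andi  r5, r2, 0  →  {r0:0, r1:7, r2:10, r3:10, r4:6, r5:0}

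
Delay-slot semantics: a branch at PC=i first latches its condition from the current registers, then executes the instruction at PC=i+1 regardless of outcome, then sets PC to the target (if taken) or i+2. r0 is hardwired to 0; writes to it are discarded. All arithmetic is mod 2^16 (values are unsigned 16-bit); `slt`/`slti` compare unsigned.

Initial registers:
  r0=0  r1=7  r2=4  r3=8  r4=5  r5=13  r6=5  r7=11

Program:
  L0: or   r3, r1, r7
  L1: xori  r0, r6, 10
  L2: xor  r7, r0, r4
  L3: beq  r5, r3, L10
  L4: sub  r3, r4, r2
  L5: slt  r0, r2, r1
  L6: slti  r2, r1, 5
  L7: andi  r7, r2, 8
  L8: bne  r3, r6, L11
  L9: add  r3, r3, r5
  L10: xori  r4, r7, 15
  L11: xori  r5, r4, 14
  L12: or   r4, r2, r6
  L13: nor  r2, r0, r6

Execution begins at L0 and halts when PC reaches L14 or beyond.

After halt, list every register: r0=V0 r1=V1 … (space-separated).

#0 or   r3, r1, r7 ; 0/7/4/15/5/13/5/11
#1 xori  r0, r6, 10 ; 0/7/4/15/5/13/5/11
#2 xor  r7, r0, r4 ; 0/7/4/15/5/13/5/5
#3 beq  r5, r3, L10 ; 0/7/4/15/5/13/5/5 ; →fallthru
#4 sub  r3, r4, r2 ; 0/7/4/1/5/13/5/5
#5 slt  r0, r2, r1 ; 0/7/4/1/5/13/5/5
#6 slti  r2, r1, 5 ; 0/7/0/1/5/13/5/5
#7 andi  r7, r2, 8 ; 0/7/0/1/5/13/5/0
#8 bne  r3, r6, L11 ; 0/7/0/1/5/13/5/0 ; →target
#9 add  r3, r3, r5 ; 0/7/0/14/5/13/5/0
#11 xori  r5, r4, 14 ; 0/7/0/14/5/11/5/0
#12 or   r4, r2, r6 ; 0/7/0/14/5/11/5/0
#13 nor  r2, r0, r6 ; 0/7/65530/14/5/11/5/0

r0=0 r1=7 r2=65530 r3=14 r4=5 r5=11 r6=5 r7=0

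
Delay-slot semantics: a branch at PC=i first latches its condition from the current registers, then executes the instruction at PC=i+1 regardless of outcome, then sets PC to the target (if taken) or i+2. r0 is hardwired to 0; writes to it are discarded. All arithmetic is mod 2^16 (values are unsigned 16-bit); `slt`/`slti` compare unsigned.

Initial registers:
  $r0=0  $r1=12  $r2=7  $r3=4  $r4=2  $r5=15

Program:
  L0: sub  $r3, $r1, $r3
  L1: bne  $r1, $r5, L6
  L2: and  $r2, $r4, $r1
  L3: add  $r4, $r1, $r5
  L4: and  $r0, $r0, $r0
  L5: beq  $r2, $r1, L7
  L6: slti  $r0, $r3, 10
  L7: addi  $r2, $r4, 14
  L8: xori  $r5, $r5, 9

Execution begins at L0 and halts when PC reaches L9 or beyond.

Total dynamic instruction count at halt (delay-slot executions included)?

#0 sub  $r3, $r1, $r3 ; 0/12/7/8/2/15
#1 bne  $r1, $r5, L6 ; 0/12/7/8/2/15 ; →target
#2 and  $r2, $r4, $r1 ; 0/12/0/8/2/15
#6 slti  $r0, $r3, 10 ; 0/12/0/8/2/15
#7 addi  $r2, $r4, 14 ; 0/12/16/8/2/15
#8 xori  $r5, $r5, 9 ; 0/12/16/8/2/6

6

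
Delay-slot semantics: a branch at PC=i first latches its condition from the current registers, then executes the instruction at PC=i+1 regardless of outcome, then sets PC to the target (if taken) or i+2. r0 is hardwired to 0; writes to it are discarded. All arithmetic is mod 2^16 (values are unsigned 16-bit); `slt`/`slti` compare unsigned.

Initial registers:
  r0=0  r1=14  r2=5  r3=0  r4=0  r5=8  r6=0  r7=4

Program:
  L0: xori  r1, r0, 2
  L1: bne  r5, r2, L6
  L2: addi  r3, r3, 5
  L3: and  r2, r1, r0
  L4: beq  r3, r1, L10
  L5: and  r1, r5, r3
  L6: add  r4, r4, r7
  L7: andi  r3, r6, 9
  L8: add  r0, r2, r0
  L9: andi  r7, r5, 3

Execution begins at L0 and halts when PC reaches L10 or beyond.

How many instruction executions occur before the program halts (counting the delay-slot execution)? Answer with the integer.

7

[0] xori  r1, r0, 2  →  {r0:0, r1:2, r2:5, r3:0, r4:0, r5:8, r6:0, r7:4}
[1] bne  r5, r2, L6  →  {r0:0, r1:2, r2:5, r3:0, r4:0, r5:8, r6:0, r7:4}  ⟨branch taken⟩
[2] addi  r3, r3, 5  →  {r0:0, r1:2, r2:5, r3:5, r4:0, r5:8, r6:0, r7:4}
[6] add  r4, r4, r7  →  {r0:0, r1:2, r2:5, r3:5, r4:4, r5:8, r6:0, r7:4}
[7] andi  r3, r6, 9  →  {r0:0, r1:2, r2:5, r3:0, r4:4, r5:8, r6:0, r7:4}
[8] add  r0, r2, r0  →  {r0:0, r1:2, r2:5, r3:0, r4:4, r5:8, r6:0, r7:4}
[9] andi  r7, r5, 3  →  {r0:0, r1:2, r2:5, r3:0, r4:4, r5:8, r6:0, r7:0}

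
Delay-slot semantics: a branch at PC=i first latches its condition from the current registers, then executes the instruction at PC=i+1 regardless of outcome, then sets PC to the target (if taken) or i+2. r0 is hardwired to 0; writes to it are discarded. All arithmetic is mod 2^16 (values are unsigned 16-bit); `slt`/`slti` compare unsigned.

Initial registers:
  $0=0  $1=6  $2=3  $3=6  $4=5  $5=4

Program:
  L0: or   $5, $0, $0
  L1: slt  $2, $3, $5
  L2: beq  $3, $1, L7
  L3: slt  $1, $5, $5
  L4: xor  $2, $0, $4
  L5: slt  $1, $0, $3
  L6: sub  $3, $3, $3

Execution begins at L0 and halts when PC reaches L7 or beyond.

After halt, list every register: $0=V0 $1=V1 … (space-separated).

$0=0 $1=0 $2=0 $3=6 $4=5 $5=0

PC=0  or   $5, $0, $0        | $0=0 $1=6 $2=3 $3=6 $4=5 $5=0
PC=1  slt  $2, $3, $5        | $0=0 $1=6 $2=0 $3=6 $4=5 $5=0
PC=2  beq  $3, $1, L7        | $0=0 $1=6 $2=0 $3=6 $4=5 $5=0  [TAKEN]
PC=3  slt  $1, $5, $5        | $0=0 $1=0 $2=0 $3=6 $4=5 $5=0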